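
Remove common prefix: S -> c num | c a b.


Common prefix: 'c'
Factored: S -> c S', S' -> num | a b


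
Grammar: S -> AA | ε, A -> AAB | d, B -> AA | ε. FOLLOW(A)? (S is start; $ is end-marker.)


$ ∈ FOLLOW(S). For each A -> αBβ: add FIRST(β)\{ε} to FOLLOW(B); if β nullable, add FOLLOW(A).
FOLLOW(A) = {$, d}


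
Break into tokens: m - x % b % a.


Scan left to right, longest-match per lexeme
Tokens: ID(m), OP(-), ID(x), OP(%), ID(b), OP(%), ID(a)


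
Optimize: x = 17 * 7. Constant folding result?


17 * 7 = 119 at compile time
Optimized: x = 119


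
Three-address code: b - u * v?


Break into single-operator statements:
t1 = u * v
t2 = b - t1


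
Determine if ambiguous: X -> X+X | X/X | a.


'a+a/a' has two parse trees (no precedence encoded between + and /)
Ambiguous


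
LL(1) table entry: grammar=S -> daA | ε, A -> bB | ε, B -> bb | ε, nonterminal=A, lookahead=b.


For [A, b]: 'b' ∈ FIRST(bB)
Entry: A -> bB


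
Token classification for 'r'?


Pattern: letter/underscore followed by alphanumerics, not a keyword
Type: IDENTIFIER


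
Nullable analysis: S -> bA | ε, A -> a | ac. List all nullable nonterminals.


A nonterminal is nullable iff some alternative derives ε (directly, or every symbol in it is nullable)
Nullable: {S}


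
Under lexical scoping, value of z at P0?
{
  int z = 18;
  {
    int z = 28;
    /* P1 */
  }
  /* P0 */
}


z declared in the same block as P0
z = 18


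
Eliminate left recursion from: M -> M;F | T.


Left-recursive alternatives: M;F; non-recursive: T
Introduce M': M -> TM', M' -> ;FM' | ε


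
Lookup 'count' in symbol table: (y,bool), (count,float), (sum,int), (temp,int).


Lookup 'count' → type float


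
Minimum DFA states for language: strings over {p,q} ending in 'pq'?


Track the longest suffix of input matching a prefix of 'pq': 3 classes (prefixes of length 0..2)
Minimal DFA: 3 states


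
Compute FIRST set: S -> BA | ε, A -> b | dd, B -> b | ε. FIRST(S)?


Per alternative of S: FIRST(BA) = {b, d}; FIRST(ε) = {ε}
FIRST(S) = {b, d, ε}


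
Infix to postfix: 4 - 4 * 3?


* has higher precedence, evaluate 4*3 first
Postfix: 4 4 3 * -


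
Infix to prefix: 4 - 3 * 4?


'*' binds tighter: tree is (- 4 (* 3 4))
Prefix: - 4 * 3 4


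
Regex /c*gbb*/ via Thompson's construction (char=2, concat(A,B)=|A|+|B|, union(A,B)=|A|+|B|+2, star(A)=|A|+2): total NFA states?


Syntax tree has 4 char leaf(s), 0 union(s), 2 star(s)
chars contribute 4×2 = 8; each union adds +2; each star adds +2
Total: 8 + 0 + 4 = 12 states


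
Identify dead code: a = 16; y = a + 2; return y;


a is read by y's definition; y is returned
No dead code


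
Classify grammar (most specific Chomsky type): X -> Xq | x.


Left-linear: every RHS is a terminal or one nonterminal followed by a terminal
Classification: Type 3 (Regular)


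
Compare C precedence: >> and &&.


'>>' is shift (level 8); '&&' is logical AND (level 2)
Higher level binds tighter
'>>' has higher precedence than '&&'


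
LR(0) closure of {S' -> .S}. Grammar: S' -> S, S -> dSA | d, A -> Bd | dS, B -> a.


Start: S' -> .S
For each item with dot before a nonterminal B, add B -> .γ for every B-production
Closure: [S' -> .S, S -> .dSA, S -> .d]


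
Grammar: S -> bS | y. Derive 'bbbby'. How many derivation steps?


Derivation: S => bS => bbS => bbbS => bbbbS => bbbby
Steps: 5


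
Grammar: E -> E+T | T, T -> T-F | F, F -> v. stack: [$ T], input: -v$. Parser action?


shift '-' to continue T -> T-F
Action: shift


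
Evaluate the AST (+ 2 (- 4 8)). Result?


Evaluate inner: (- 4 8) = -4
Evaluate root: (+ 2 -4) = -2
Result: -2


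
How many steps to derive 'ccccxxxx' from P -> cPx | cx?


Derivation: P => cPx => ccPxx => cccPxxx => ccccxxxx
Steps: 4


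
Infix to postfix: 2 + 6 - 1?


Left to right (same or higher precedence on left)
Postfix: 2 6 + 1 -


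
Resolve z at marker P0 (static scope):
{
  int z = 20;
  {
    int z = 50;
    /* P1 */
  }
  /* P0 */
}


z declared in the same block as P0
z = 20


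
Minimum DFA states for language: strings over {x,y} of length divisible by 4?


Track length mod 4: states 0..3, accept at 0
Minimal DFA: 4 states


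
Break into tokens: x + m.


Scan left to right, longest-match per lexeme
Tokens: ID(x), OP(+), ID(m)


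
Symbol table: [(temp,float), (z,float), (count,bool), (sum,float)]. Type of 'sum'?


Lookup 'sum' → type float


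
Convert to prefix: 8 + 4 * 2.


'*' binds tighter: tree is (+ 8 (* 4 2))
Prefix: + 8 * 4 2


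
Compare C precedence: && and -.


'-' is additive (level 9); '&&' is logical AND (level 2)
Higher level binds tighter
'-' has higher precedence than '&&'


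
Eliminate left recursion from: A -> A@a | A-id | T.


Left-recursive alternatives: A@a, A-id; non-recursive: T
Introduce A': A -> TA', A' -> @aA' | -idA' | ε


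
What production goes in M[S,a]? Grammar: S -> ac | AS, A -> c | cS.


For [S, a]: 'a' ∈ FIRST(ac)
Entry: S -> ac


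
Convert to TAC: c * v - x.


Break into single-operator statements:
t1 = c * v
t2 = t1 - x


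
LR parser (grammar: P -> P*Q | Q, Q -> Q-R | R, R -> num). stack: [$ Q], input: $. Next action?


lookahead ∉ {-} so Q won't extend; reduce P -> Q
Action: reduce (P -> Q)


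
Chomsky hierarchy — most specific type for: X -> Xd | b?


Left-linear: every RHS is a terminal or one nonterminal followed by a terminal
Classification: Type 3 (Regular)


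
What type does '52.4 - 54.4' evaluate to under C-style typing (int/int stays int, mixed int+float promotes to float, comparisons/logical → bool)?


Operand types: float - float
Rule: mixed int/float promotes to float; int/int stays int
Result type: float


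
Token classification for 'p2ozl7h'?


Pattern: letter/underscore followed by alphanumerics, not a keyword
Type: IDENTIFIER


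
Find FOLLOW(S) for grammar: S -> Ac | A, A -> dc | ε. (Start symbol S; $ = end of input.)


$ ∈ FOLLOW(S). For each A -> αBβ: add FIRST(β)\{ε} to FOLLOW(B); if β nullable, add FOLLOW(A).
FOLLOW(S) = {$}


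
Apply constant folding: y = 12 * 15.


12 * 15 = 180 at compile time
Optimized: y = 180


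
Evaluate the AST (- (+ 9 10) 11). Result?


Evaluate inner: (+ 9 10) = 19
Evaluate root: (- 19 11) = 8
Result: 8


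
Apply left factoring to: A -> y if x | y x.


Common prefix: 'y'
Factored: A -> y A', A' -> if x | x


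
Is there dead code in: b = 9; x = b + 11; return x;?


b is read by x's definition; x is returned
No dead code


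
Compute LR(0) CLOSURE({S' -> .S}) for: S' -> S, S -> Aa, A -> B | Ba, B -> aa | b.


Start: S' -> .S
For each item with dot before a nonterminal B, add B -> .γ for every B-production
Closure: [S' -> .S, S -> .Aa, A -> .B, A -> .Ba, B -> .aa, B -> .b]


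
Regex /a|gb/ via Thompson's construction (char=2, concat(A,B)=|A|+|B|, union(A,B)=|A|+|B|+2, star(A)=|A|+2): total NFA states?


Syntax tree has 3 char leaf(s), 1 union(s), 0 star(s)
chars contribute 3×2 = 6; each union adds +2; each star adds +2
Total: 6 + 2 + 0 = 8 states


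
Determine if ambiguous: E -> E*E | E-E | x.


'x*x-x' has two parse trees (no precedence encoded between * and -)
Ambiguous


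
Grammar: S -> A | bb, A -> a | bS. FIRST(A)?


Per alternative of A: FIRST(a) = {a}; FIRST(bS) = {b}
FIRST(A) = {a, b}


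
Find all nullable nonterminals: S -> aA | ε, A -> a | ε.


A nonterminal is nullable iff some alternative derives ε (directly, or every symbol in it is nullable)
Nullable: {A, S}


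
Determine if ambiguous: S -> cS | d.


right-linear, alternatives start with distinct terminals 'c' vs 'd': unique leftmost derivation
Unambiguous


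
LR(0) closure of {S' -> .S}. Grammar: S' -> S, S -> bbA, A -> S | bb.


Start: S' -> .S
For each item with dot before a nonterminal B, add B -> .γ for every B-production
Closure: [S' -> .S, S -> .bbA]


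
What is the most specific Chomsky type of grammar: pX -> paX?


LHS has context (more than one symbol) and |LHS| ≤ |RHS|
Classification: Type 1 (Context-Sensitive)


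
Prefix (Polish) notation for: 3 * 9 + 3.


left-to-right (same/higher precedence on left): tree is (+ (* 3 9) 3)
Prefix: + * 3 9 3


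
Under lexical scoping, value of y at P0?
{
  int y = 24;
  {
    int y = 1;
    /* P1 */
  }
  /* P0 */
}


y declared in the same block as P0
y = 24


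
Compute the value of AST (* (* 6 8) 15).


Evaluate inner: (* 6 8) = 48
Evaluate root: (* 48 15) = 720
Result: 720


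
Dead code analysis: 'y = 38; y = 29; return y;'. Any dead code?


first assignment to y is overwritten before any read
Dead: 'y = 38'


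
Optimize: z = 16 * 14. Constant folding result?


16 * 14 = 224 at compile time
Optimized: z = 224


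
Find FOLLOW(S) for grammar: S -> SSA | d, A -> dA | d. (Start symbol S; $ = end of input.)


$ ∈ FOLLOW(S). For each A -> αBβ: add FIRST(β)\{ε} to FOLLOW(B); if β nullable, add FOLLOW(A).
FOLLOW(S) = {$, d}


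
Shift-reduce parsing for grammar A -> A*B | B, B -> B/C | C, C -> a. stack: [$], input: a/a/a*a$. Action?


no handle on stack; shift 'a'
Action: shift


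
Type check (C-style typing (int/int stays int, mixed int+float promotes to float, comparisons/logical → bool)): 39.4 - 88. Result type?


Operand types: float - int
Rule: mixed int/float promotes to float; int/int stays int
Result type: float


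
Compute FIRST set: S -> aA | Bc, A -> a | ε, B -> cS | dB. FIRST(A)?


Per alternative of A: FIRST(a) = {a}; FIRST(ε) = {ε}
FIRST(A) = {a, ε}


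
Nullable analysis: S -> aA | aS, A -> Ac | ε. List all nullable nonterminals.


A nonterminal is nullable iff some alternative derives ε (directly, or every symbol in it is nullable)
Nullable: {A}


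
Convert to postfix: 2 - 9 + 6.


Left to right (same or higher precedence on left)
Postfix: 2 9 - 6 +


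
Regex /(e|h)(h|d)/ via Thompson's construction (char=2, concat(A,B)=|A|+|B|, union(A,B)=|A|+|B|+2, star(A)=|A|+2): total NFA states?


Syntax tree has 4 char leaf(s), 2 union(s), 0 star(s)
chars contribute 4×2 = 8; each union adds +2; each star adds +2
Total: 8 + 4 + 0 = 12 states


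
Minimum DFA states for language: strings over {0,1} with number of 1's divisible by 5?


Track (count of 1) mod 5: states 0..4, accept at 0
Minimal DFA: 5 states


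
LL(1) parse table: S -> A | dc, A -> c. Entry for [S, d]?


For [S, d]: 'd' ∈ FIRST(dc)
Entry: S -> dc


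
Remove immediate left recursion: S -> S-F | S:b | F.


Left-recursive alternatives: S-F, S:b; non-recursive: F
Introduce S': S -> FS', S' -> -FS' | :bS' | ε


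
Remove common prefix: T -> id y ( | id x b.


Common prefix: 'id'
Factored: T -> id T', T' -> y ( | x b


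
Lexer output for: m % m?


Scan left to right, longest-match per lexeme
Tokens: ID(m), OP(%), ID(m)


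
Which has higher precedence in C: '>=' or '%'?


'%' is multiplicative (level 10); '>=' is relational (level 7)
Higher level binds tighter
'%' has higher precedence than '>='


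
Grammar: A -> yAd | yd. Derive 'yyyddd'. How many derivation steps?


Derivation: A => yAd => yyAdd => yyyddd
Steps: 3


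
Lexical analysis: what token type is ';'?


Pattern: delimiter/punctuation
Type: PUNCTUATION


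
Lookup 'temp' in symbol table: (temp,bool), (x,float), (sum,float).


Lookup 'temp' → type bool


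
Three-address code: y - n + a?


Break into single-operator statements:
t1 = y - n
t2 = t1 + a


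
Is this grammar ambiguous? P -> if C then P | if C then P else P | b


dangling else: 'if C then if C then b else b' parses two ways
Ambiguous


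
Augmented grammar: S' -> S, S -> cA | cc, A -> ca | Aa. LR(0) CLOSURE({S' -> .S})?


Start: S' -> .S
For each item with dot before a nonterminal B, add B -> .γ for every B-production
Closure: [S' -> .S, S -> .cA, S -> .cc]


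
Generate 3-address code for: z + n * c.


Break into single-operator statements:
t1 = n * c
t2 = z + t1


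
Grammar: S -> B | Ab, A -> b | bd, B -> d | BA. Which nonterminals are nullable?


A nonterminal is nullable iff some alternative derives ε (directly, or every symbol in it is nullable)
Nullable: {}


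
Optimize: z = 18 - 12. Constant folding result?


18 - 12 = 6 at compile time
Optimized: z = 6


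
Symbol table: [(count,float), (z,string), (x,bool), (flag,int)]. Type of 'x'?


Lookup 'x' → type bool


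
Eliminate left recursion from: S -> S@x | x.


Left-recursive alternatives: S@x; non-recursive: x
Introduce S': S -> xS', S' -> @xS' | ε


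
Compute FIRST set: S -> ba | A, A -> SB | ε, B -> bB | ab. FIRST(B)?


Per alternative of B: FIRST(bB) = {b}; FIRST(ab) = {a}
FIRST(B) = {a, b}


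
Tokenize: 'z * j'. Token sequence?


Scan left to right, longest-match per lexeme
Tokens: ID(z), OP(*), ID(j)


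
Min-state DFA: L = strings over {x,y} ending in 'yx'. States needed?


Track the longest suffix of input matching a prefix of 'yx': 3 classes (prefixes of length 0..2)
Minimal DFA: 3 states


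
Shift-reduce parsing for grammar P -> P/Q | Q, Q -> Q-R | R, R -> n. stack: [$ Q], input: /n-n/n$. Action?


lookahead ∉ {-} so Q won't extend; reduce P -> Q
Action: reduce (P -> Q)


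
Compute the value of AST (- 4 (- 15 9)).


Evaluate inner: (- 15 9) = 6
Evaluate root: (- 4 6) = -2
Result: -2


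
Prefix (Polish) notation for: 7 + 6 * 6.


'*' binds tighter: tree is (+ 7 (* 6 6))
Prefix: + 7 * 6 6


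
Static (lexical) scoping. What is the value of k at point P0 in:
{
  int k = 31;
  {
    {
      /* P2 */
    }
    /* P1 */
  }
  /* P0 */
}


k declared in the same block as P0
k = 31


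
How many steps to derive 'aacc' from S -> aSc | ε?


Derivation: S => aSc => aaScc => aacc
Steps: 3


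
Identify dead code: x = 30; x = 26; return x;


first assignment to x is overwritten before any read
Dead: 'x = 30'


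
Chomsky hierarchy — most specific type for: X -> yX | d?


Right-linear: every RHS is a terminal or a terminal followed by one nonterminal
Classification: Type 3 (Regular)


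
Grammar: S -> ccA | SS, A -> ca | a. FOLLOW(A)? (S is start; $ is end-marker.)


$ ∈ FOLLOW(S). For each A -> αBβ: add FIRST(β)\{ε} to FOLLOW(B); if β nullable, add FOLLOW(A).
FOLLOW(A) = {$, c}


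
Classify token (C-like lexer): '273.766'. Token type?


Pattern: digits with a decimal point
Type: FLOAT_LITERAL


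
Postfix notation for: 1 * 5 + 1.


Left to right (same or higher precedence on left)
Postfix: 1 5 * 1 +


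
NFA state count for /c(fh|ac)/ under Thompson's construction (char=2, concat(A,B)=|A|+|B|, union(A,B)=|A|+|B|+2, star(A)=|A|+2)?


Syntax tree has 5 char leaf(s), 1 union(s), 0 star(s)
chars contribute 5×2 = 10; each union adds +2; each star adds +2
Total: 10 + 2 + 0 = 12 states


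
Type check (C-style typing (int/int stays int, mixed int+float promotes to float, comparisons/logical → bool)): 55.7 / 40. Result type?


Operand types: float / int
Rule: mixed int/float promotes to float; int/int stays int
Result type: float


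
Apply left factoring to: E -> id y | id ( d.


Common prefix: 'id'
Factored: E -> id E', E' -> y | ( d


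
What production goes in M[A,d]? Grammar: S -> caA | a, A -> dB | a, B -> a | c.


For [A, d]: 'd' ∈ FIRST(dB)
Entry: A -> dB


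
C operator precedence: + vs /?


'/' is multiplicative (level 10); '+' is additive (level 9)
Higher level binds tighter
'/' has higher precedence than '+'


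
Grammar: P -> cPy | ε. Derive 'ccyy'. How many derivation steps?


Derivation: P => cPy => ccPyy => ccyy
Steps: 3


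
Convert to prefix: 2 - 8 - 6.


left-to-right (same/higher precedence on left): tree is (- (- 2 8) 6)
Prefix: - - 2 8 6


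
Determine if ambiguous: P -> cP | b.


right-linear, alternatives start with distinct terminals 'c' vs 'b': unique leftmost derivation
Unambiguous


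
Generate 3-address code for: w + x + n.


Break into single-operator statements:
t1 = w + x
t2 = t1 + n


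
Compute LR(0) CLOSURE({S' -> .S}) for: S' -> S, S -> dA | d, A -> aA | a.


Start: S' -> .S
For each item with dot before a nonterminal B, add B -> .γ for every B-production
Closure: [S' -> .S, S -> .dA, S -> .d]


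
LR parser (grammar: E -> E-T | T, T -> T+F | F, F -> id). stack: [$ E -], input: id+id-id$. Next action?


no handle ('E-' is not any RHS); shift 'id'
Action: shift


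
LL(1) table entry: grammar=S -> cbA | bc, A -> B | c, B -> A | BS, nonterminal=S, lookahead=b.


For [S, b]: 'b' ∈ FIRST(bc)
Entry: S -> bc


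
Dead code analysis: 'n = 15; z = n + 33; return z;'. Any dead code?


n is read by z's definition; z is returned
No dead code


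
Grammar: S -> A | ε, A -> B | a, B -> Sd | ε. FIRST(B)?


Per alternative of B: FIRST(Sd) = {a, d}; FIRST(ε) = {ε}
FIRST(B) = {a, d, ε}


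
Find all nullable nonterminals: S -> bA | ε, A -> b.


A nonterminal is nullable iff some alternative derives ε (directly, or every symbol in it is nullable)
Nullable: {S}


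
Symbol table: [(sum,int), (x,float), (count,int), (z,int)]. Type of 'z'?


Lookup 'z' → type int


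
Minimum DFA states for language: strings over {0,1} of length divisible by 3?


Track length mod 3: states 0..2, accept at 0
Minimal DFA: 3 states


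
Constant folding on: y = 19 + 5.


19 + 5 = 24 at compile time
Optimized: y = 24


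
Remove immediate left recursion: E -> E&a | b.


Left-recursive alternatives: E&a; non-recursive: b
Introduce E': E -> bE', E' -> &aE' | ε


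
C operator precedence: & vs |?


'&' is bitwise AND (level 5); '|' is bitwise OR (level 3)
Higher level binds tighter
'&' has higher precedence than '|'


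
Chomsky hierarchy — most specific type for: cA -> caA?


LHS has context (more than one symbol) and |LHS| ≤ |RHS|
Classification: Type 1 (Context-Sensitive)


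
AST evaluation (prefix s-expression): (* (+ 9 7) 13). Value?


Evaluate inner: (+ 9 7) = 16
Evaluate root: (* 16 13) = 208
Result: 208


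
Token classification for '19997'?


Pattern: digits only
Type: INTEGER_LITERAL


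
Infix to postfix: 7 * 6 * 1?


Left to right (same or higher precedence on left)
Postfix: 7 6 * 1 *


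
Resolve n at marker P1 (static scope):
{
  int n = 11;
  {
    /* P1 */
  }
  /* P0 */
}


P1's block does not declare n; resolves to the enclosing declaration at depth 0
n = 11


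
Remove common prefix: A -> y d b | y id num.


Common prefix: 'y'
Factored: A -> y A', A' -> d b | id num


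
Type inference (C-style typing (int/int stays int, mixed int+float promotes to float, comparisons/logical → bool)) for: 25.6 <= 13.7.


Operand types: float <= float
Rule: comparison yields bool
Result type: bool


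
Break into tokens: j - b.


Scan left to right, longest-match per lexeme
Tokens: ID(j), OP(-), ID(b)


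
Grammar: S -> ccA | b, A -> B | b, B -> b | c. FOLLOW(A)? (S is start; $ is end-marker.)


$ ∈ FOLLOW(S). For each A -> αBβ: add FIRST(β)\{ε} to FOLLOW(B); if β nullable, add FOLLOW(A).
FOLLOW(A) = {$}


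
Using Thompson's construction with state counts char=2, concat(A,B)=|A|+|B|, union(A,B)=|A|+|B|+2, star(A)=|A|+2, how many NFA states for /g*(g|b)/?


Syntax tree has 3 char leaf(s), 1 union(s), 1 star(s)
chars contribute 3×2 = 6; each union adds +2; each star adds +2
Total: 6 + 2 + 2 = 10 states


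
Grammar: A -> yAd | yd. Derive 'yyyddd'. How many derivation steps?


Derivation: A => yAd => yyAdd => yyyddd
Steps: 3


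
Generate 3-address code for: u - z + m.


Break into single-operator statements:
t1 = u - z
t2 = t1 + m


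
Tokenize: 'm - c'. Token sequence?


Scan left to right, longest-match per lexeme
Tokens: ID(m), OP(-), ID(c)


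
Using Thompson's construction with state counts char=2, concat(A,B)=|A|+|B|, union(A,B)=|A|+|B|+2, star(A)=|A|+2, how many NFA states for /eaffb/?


Syntax tree has 5 char leaf(s), 0 union(s), 0 star(s)
chars contribute 5×2 = 10; each union adds +2; each star adds +2
Total: 10 + 0 + 0 = 10 states


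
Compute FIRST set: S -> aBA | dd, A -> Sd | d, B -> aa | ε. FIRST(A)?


Per alternative of A: FIRST(Sd) = {a, d}; FIRST(d) = {d}
FIRST(A) = {a, d}


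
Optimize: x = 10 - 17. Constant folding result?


10 - 17 = -7 at compile time
Optimized: x = -7


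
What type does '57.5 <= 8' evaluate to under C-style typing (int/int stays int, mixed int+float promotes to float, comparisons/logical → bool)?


Operand types: float <= int
Rule: comparison yields bool
Result type: bool


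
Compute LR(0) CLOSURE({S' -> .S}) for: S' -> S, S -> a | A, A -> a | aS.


Start: S' -> .S
For each item with dot before a nonterminal B, add B -> .γ for every B-production
Closure: [S' -> .S, S -> .a, S -> .A, A -> .a, A -> .aS]


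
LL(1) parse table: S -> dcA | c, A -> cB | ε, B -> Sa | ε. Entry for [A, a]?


For [A, a]: ε is nullable and 'a' ∈ FOLLOW(A)
Entry: A -> ε


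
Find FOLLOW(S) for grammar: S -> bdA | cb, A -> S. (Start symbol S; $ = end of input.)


$ ∈ FOLLOW(S). For each A -> αBβ: add FIRST(β)\{ε} to FOLLOW(B); if β nullable, add FOLLOW(A).
FOLLOW(S) = {$}


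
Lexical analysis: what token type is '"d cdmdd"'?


Pattern: double-quoted sequence
Type: STRING_LITERAL


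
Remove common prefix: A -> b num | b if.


Common prefix: 'b'
Factored: A -> b A', A' -> num | if


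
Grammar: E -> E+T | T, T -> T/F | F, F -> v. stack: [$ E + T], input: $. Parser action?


handle 'E+T' on top; lookahead ∈ FOLLOW(E) = {+, $}
Action: reduce (E -> E+T)


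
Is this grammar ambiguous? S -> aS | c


right-linear, alternatives start with distinct terminals 'a' vs 'c': unique leftmost derivation
Unambiguous


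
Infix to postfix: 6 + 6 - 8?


Left to right (same or higher precedence on left)
Postfix: 6 6 + 8 -


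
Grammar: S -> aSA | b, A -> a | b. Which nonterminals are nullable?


A nonterminal is nullable iff some alternative derives ε (directly, or every symbol in it is nullable)
Nullable: {}


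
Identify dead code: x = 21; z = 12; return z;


x is assigned but never read
Dead: 'x = 21'


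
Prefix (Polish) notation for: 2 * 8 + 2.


left-to-right (same/higher precedence on left): tree is (+ (* 2 8) 2)
Prefix: + * 2 8 2


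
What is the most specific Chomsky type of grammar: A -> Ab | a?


Left-linear: every RHS is a terminal or one nonterminal followed by a terminal
Classification: Type 3 (Regular)


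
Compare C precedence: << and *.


'*' is multiplicative (level 10); '<<' is shift (level 8)
Higher level binds tighter
'*' has higher precedence than '<<'


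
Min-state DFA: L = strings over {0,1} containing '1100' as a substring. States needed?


KMP-style automaton: 4 progress states + 1 absorbing accept = 5
Minimal DFA: 5 states


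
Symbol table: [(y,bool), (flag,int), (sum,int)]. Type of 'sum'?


Lookup 'sum' → type int


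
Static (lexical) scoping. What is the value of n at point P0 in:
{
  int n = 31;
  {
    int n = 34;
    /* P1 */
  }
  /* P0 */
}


n declared in the same block as P0
n = 31


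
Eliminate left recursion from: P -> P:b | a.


Left-recursive alternatives: P:b; non-recursive: a
Introduce P': P -> aP', P' -> :bP' | ε


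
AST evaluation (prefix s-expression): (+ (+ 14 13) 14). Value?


Evaluate inner: (+ 14 13) = 27
Evaluate root: (+ 27 14) = 41
Result: 41


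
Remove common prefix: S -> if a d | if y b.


Common prefix: 'if'
Factored: S -> if S', S' -> a d | y b


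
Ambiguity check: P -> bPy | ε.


balanced b^n…y^n: each string has a unique parse
Unambiguous


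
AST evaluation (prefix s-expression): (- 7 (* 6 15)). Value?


Evaluate inner: (* 6 15) = 90
Evaluate root: (- 7 90) = -83
Result: -83


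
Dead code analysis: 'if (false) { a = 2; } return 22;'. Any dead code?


condition is constant false, so the whole block is unreachable
Dead: 'if (false) { a = 2; }'


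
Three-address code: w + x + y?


Break into single-operator statements:
t1 = w + x
t2 = t1 + y


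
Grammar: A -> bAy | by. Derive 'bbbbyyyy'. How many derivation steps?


Derivation: A => bAy => bbAyy => bbbAyyy => bbbbyyyy
Steps: 4


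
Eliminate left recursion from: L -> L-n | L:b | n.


Left-recursive alternatives: L-n, L:b; non-recursive: n
Introduce L': L -> nL', L' -> -nL' | :bL' | ε


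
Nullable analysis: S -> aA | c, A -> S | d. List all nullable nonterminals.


A nonterminal is nullable iff some alternative derives ε (directly, or every symbol in it is nullable)
Nullable: {}


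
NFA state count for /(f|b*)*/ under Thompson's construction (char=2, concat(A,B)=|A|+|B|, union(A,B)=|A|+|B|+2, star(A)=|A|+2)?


Syntax tree has 2 char leaf(s), 1 union(s), 2 star(s)
chars contribute 2×2 = 4; each union adds +2; each star adds +2
Total: 4 + 2 + 4 = 10 states


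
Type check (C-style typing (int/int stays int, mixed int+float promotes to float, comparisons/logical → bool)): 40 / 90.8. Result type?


Operand types: int / float
Rule: mixed int/float promotes to float; int/int stays int
Result type: float


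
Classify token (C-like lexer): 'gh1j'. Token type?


Pattern: letter/underscore followed by alphanumerics, not a keyword
Type: IDENTIFIER


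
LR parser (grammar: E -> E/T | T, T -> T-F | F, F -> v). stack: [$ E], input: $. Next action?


start symbol E on stack, input exhausted
Action: accept


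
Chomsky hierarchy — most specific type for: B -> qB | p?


Right-linear: every RHS is a terminal or a terminal followed by one nonterminal
Classification: Type 3 (Regular)


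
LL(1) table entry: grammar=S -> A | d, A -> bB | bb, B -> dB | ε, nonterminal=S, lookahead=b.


For [S, b]: 'b' ∈ FIRST(A)
Entry: S -> A


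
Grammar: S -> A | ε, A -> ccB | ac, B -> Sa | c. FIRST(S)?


Per alternative of S: FIRST(A) = {a, c}; FIRST(ε) = {ε}
FIRST(S) = {a, c, ε}


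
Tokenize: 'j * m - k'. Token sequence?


Scan left to right, longest-match per lexeme
Tokens: ID(j), OP(*), ID(m), OP(-), ID(k)


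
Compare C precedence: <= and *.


'*' is multiplicative (level 10); '<=' is relational (level 7)
Higher level binds tighter
'*' has higher precedence than '<='


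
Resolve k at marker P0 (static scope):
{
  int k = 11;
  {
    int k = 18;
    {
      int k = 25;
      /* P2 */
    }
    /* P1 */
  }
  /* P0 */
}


k declared in the same block as P0
k = 11


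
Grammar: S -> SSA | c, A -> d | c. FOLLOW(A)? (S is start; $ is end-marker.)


$ ∈ FOLLOW(S). For each A -> αBβ: add FIRST(β)\{ε} to FOLLOW(B); if β nullable, add FOLLOW(A).
FOLLOW(A) = {$, c, d}


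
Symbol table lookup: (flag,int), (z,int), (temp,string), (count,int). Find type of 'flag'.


Lookup 'flag' → type int


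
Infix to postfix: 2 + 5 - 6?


Left to right (same or higher precedence on left)
Postfix: 2 5 + 6 -


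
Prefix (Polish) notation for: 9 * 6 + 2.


left-to-right (same/higher precedence on left): tree is (+ (* 9 6) 2)
Prefix: + * 9 6 2


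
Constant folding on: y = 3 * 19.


3 * 19 = 57 at compile time
Optimized: y = 57


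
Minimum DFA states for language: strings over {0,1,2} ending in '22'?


Track the longest suffix of input matching a prefix of '22': 3 classes (prefixes of length 0..2)
Minimal DFA: 3 states


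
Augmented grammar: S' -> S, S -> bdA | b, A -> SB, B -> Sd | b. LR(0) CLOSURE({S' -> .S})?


Start: S' -> .S
For each item with dot before a nonterminal B, add B -> .γ for every B-production
Closure: [S' -> .S, S -> .bdA, S -> .b]


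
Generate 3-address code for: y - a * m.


Break into single-operator statements:
t1 = a * m
t2 = y - t1


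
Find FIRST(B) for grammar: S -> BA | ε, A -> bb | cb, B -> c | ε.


Per alternative of B: FIRST(c) = {c}; FIRST(ε) = {ε}
FIRST(B) = {c, ε}


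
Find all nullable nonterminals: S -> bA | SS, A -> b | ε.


A nonterminal is nullable iff some alternative derives ε (directly, or every symbol in it is nullable)
Nullable: {A}


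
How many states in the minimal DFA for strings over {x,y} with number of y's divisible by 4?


Track (count of y) mod 4: states 0..3, accept at 0
Minimal DFA: 4 states


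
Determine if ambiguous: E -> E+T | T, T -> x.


precedence layered via separate nonterminal T: deterministic
Unambiguous


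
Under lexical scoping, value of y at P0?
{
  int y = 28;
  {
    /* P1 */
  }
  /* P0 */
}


y declared in the same block as P0
y = 28


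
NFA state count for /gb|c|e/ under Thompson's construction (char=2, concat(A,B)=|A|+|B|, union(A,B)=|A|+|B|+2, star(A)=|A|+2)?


Syntax tree has 4 char leaf(s), 2 union(s), 0 star(s)
chars contribute 4×2 = 8; each union adds +2; each star adds +2
Total: 8 + 4 + 0 = 12 states


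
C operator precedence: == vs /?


'/' is multiplicative (level 10); '==' is equality (level 6)
Higher level binds tighter
'/' has higher precedence than '=='


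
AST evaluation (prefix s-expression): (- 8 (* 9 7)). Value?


Evaluate inner: (* 9 7) = 63
Evaluate root: (- 8 63) = -55
Result: -55


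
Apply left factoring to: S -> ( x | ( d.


Common prefix: '('
Factored: S -> ( S', S' -> x | d


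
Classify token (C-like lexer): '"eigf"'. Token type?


Pattern: double-quoted sequence
Type: STRING_LITERAL


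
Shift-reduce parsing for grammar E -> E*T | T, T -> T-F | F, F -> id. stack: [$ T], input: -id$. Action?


shift '-' to continue T -> T-F
Action: shift


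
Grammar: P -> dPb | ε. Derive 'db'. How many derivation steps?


Derivation: P => dPb => db
Steps: 2


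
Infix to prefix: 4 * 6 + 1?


left-to-right (same/higher precedence on left): tree is (+ (* 4 6) 1)
Prefix: + * 4 6 1


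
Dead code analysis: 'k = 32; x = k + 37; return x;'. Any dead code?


k is read by x's definition; x is returned
No dead code


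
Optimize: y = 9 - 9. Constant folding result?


9 - 9 = 0 at compile time
Optimized: y = 0


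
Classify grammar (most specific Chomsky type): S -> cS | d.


Right-linear: every RHS is a terminal or a terminal followed by one nonterminal
Classification: Type 3 (Regular)


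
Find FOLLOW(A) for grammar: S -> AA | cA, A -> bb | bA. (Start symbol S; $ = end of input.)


$ ∈ FOLLOW(S). For each A -> αBβ: add FIRST(β)\{ε} to FOLLOW(B); if β nullable, add FOLLOW(A).
FOLLOW(A) = {$, b}


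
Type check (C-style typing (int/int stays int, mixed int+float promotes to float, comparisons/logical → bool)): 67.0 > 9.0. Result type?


Operand types: float > float
Rule: comparison yields bool
Result type: bool


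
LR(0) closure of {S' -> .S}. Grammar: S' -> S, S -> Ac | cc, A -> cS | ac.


Start: S' -> .S
For each item with dot before a nonterminal B, add B -> .γ for every B-production
Closure: [S' -> .S, S -> .Ac, S -> .cc, A -> .cS, A -> .ac]


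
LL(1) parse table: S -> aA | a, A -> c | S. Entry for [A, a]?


For [A, a]: 'a' ∈ FIRST(S)
Entry: A -> S


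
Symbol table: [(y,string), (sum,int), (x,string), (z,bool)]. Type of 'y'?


Lookup 'y' → type string


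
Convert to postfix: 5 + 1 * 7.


* has higher precedence, evaluate 1*7 first
Postfix: 5 1 7 * +


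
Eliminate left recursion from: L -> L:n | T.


Left-recursive alternatives: L:n; non-recursive: T
Introduce L': L -> TL', L' -> :nL' | ε


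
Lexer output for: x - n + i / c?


Scan left to right, longest-match per lexeme
Tokens: ID(x), OP(-), ID(n), OP(+), ID(i), OP(/), ID(c)


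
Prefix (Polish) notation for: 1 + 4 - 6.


left-to-right (same/higher precedence on left): tree is (- (+ 1 4) 6)
Prefix: - + 1 4 6


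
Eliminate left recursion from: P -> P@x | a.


Left-recursive alternatives: P@x; non-recursive: a
Introduce P': P -> aP', P' -> @xP' | ε


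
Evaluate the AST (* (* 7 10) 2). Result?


Evaluate inner: (* 7 10) = 70
Evaluate root: (* 70 2) = 140
Result: 140


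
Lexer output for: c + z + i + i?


Scan left to right, longest-match per lexeme
Tokens: ID(c), OP(+), ID(z), OP(+), ID(i), OP(+), ID(i)


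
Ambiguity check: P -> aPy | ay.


balanced a^n…y^n: each string has a unique parse
Unambiguous


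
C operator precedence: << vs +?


'+' is additive (level 9); '<<' is shift (level 8)
Higher level binds tighter
'+' has higher precedence than '<<'


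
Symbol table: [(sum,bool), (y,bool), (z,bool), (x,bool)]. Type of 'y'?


Lookup 'y' → type bool


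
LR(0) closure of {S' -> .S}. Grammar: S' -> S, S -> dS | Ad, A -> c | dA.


Start: S' -> .S
For each item with dot before a nonterminal B, add B -> .γ for every B-production
Closure: [S' -> .S, S -> .dS, S -> .Ad, A -> .c, A -> .dA]


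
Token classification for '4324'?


Pattern: digits only
Type: INTEGER_LITERAL


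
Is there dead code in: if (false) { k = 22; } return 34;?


condition is constant false, so the whole block is unreachable
Dead: 'if (false) { k = 22; }'


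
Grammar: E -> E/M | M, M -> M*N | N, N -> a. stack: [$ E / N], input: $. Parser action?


'N' (not preceded by M*) is the handle for M -> N
Action: reduce (M -> N)


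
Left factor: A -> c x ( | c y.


Common prefix: 'c'
Factored: A -> c A', A' -> x ( | y


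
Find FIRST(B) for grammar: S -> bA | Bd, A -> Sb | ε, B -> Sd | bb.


Per alternative of B: FIRST(Sd) = {b}; FIRST(bb) = {b}
FIRST(B) = {b}


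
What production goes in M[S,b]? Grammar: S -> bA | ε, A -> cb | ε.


For [S, b]: 'b' ∈ FIRST(bA)
Entry: S -> bA


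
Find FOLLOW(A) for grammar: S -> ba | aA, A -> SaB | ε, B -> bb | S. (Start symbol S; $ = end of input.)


$ ∈ FOLLOW(S). For each A -> αBβ: add FIRST(β)\{ε} to FOLLOW(B); if β nullable, add FOLLOW(A).
FOLLOW(A) = {$, a}


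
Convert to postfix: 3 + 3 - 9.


Left to right (same or higher precedence on left)
Postfix: 3 3 + 9 -


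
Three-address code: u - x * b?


Break into single-operator statements:
t1 = x * b
t2 = u - t1


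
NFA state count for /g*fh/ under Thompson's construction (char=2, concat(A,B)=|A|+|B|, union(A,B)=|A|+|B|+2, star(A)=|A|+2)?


Syntax tree has 3 char leaf(s), 0 union(s), 1 star(s)
chars contribute 3×2 = 6; each union adds +2; each star adds +2
Total: 6 + 0 + 2 = 8 states


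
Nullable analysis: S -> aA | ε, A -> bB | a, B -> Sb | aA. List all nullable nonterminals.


A nonterminal is nullable iff some alternative derives ε (directly, or every symbol in it is nullable)
Nullable: {S}


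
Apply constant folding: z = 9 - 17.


9 - 17 = -8 at compile time
Optimized: z = -8


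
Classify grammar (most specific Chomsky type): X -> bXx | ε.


Single nonterminal LHS, but b^n x^n is not regular
Classification: Type 2 (Context-Free)


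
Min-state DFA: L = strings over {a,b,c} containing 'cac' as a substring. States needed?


KMP-style automaton: 3 progress states + 1 absorbing accept = 4
Minimal DFA: 4 states


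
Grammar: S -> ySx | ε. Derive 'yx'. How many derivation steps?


Derivation: S => ySx => yx
Steps: 2


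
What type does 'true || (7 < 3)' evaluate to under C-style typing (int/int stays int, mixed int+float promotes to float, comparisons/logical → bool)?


Operand types: bool || bool
Rule: logical operators take bool operands and yield bool
Result type: bool


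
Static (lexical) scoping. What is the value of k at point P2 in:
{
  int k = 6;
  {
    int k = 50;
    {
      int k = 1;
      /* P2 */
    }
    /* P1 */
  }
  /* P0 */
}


k declared in the same block as P2
k = 1


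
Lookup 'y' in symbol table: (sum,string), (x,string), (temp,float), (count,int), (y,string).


Lookup 'y' → type string


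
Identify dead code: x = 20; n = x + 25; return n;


x is read by n's definition; n is returned
No dead code


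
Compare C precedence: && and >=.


'>=' is relational (level 7); '&&' is logical AND (level 2)
Higher level binds tighter
'>=' has higher precedence than '&&'


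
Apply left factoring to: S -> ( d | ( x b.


Common prefix: '('
Factored: S -> ( S', S' -> d | x b


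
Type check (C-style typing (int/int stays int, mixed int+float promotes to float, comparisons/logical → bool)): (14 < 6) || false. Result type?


Operand types: bool || bool
Rule: logical operators take bool operands and yield bool
Result type: bool


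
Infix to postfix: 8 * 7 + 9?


Left to right (same or higher precedence on left)
Postfix: 8 7 * 9 +


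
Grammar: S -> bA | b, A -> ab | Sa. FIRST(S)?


Per alternative of S: FIRST(bA) = {b}; FIRST(b) = {b}
FIRST(S) = {b}


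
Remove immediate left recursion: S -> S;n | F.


Left-recursive alternatives: S;n; non-recursive: F
Introduce S': S -> FS', S' -> ;nS' | ε


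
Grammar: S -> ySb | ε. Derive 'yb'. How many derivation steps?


Derivation: S => ySb => yb
Steps: 2


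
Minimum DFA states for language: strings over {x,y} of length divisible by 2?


Track length mod 2: states 0..1, accept at 0
Minimal DFA: 2 states


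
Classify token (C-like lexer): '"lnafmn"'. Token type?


Pattern: double-quoted sequence
Type: STRING_LITERAL


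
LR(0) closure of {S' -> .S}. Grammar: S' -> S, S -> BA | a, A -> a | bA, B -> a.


Start: S' -> .S
For each item with dot before a nonterminal B, add B -> .γ for every B-production
Closure: [S' -> .S, S -> .BA, S -> .a, B -> .a]


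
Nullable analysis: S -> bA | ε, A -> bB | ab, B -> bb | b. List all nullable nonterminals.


A nonterminal is nullable iff some alternative derives ε (directly, or every symbol in it is nullable)
Nullable: {S}


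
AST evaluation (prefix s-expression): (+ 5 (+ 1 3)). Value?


Evaluate inner: (+ 1 3) = 4
Evaluate root: (+ 5 4) = 9
Result: 9


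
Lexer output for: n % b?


Scan left to right, longest-match per lexeme
Tokens: ID(n), OP(%), ID(b)


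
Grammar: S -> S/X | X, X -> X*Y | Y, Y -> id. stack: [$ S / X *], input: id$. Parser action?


no handle; shift 'id'
Action: shift


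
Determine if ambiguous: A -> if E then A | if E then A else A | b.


dangling else: 'if E then if E then b else b' parses two ways
Ambiguous


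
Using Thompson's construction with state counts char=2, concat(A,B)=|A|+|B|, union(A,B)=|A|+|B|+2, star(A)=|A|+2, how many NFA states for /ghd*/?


Syntax tree has 3 char leaf(s), 0 union(s), 1 star(s)
chars contribute 3×2 = 6; each union adds +2; each star adds +2
Total: 6 + 0 + 2 = 8 states


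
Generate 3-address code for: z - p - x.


Break into single-operator statements:
t1 = z - p
t2 = t1 - x


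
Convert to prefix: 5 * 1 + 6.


left-to-right (same/higher precedence on left): tree is (+ (* 5 1) 6)
Prefix: + * 5 1 6


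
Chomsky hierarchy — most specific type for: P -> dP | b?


Right-linear: every RHS is a terminal or a terminal followed by one nonterminal
Classification: Type 3 (Regular)


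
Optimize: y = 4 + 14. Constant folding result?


4 + 14 = 18 at compile time
Optimized: y = 18


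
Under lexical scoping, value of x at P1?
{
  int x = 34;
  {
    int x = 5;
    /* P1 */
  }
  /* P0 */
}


x declared in the same block as P1
x = 5
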